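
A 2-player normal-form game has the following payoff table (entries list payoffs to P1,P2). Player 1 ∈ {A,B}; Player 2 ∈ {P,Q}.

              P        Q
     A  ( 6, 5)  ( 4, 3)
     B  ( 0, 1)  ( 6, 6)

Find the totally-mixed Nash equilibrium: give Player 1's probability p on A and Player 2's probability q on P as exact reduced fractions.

P1 indiff ⇒ q·6+(1-q)·4 = q·0+(1-q)·6 ⇒ q(6) = (1-q)(2) ⇒ q = 1/4
P2 indiff ⇒ p·5+(1-p)·1 = p·3+(1-p)·6 ⇒ p(2) = (1-p)(5) ⇒ p = 5/7

p=5/7, q=1/4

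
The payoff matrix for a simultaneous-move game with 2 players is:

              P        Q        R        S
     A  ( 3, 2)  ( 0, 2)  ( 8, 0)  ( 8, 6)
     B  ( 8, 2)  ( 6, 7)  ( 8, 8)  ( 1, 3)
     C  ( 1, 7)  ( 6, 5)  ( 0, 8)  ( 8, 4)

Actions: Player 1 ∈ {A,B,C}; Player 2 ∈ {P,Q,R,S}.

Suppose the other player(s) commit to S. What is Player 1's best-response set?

u_1(A vs S) = 8
u_1(B vs S) = 1
u_1(C vs S) = 8
max payoff 8 at {A,C}

BR_1 = {A,C}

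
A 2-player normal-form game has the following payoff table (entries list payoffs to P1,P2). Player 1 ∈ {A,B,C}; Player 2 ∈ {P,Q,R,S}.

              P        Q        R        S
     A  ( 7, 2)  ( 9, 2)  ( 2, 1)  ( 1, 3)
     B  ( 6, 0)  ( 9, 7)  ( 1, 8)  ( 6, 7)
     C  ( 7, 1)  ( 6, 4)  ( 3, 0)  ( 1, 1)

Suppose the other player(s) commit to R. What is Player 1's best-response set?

u_1(A vs R) = 2
u_1(B vs R) = 1
u_1(C vs R) = 3
max payoff 3 at {C}

BR_1 = {C}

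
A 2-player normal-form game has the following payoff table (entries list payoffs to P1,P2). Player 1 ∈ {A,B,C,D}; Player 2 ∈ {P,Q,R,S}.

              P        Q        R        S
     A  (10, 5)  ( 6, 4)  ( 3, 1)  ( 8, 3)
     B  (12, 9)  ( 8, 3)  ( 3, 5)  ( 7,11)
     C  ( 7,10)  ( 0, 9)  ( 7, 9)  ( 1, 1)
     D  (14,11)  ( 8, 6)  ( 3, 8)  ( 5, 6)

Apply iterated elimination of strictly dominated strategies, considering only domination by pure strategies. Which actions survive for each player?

Survivors P1:{A,B,D} P2:{P,S}

P2 drop Q (P beats it: A:5>4 B:9>3 C:10>9 D:11>6)
P2 drop R (P beats it: A:5>1 B:9>5 C:10>9 D:11>8)
P1 drop C (A beats it: P:10>7 S:8>1)
P1→{A,B,D} P2→{P,S}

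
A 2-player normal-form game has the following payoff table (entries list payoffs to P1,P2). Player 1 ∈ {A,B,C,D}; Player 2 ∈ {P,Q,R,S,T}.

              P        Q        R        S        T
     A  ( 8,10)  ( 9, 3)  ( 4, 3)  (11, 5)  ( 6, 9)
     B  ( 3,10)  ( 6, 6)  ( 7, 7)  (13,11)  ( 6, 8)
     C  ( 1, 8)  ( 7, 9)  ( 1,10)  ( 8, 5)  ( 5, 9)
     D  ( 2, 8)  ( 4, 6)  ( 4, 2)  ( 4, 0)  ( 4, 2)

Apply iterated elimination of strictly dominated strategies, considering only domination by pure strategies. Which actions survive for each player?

P1 drop C (A beats it: P:8>1 Q:9>7 R:4>1 S:11>8 T:6>5)
P1 drop D (B beats it: P:3>2 Q:6>4 R:7>4 S:13>4 T:6>4)
P2 drop Q (P beats it: A:10>3 B:10>6)
P2 drop R (P beats it: A:10>3 B:10>7)
P2 drop T (P beats it: A:10>9 B:10>8)
P1→{A,B} P2→{P,S}

Remaining: P1:{A,B} P2:{P,S}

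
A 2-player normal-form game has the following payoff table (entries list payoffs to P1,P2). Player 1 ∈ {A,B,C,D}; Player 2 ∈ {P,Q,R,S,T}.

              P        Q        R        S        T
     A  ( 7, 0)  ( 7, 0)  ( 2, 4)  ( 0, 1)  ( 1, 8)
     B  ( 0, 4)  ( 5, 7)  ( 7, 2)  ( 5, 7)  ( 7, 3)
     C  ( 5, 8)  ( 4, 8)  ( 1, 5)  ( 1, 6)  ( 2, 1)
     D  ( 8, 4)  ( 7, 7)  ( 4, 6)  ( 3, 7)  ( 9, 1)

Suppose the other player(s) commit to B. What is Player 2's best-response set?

P2 best: {Q,S}

u_2(P vs B) = 4
u_2(Q vs B) = 7
u_2(R vs B) = 2
u_2(S vs B) = 7
u_2(T vs B) = 3
max payoff 7 at {Q,S}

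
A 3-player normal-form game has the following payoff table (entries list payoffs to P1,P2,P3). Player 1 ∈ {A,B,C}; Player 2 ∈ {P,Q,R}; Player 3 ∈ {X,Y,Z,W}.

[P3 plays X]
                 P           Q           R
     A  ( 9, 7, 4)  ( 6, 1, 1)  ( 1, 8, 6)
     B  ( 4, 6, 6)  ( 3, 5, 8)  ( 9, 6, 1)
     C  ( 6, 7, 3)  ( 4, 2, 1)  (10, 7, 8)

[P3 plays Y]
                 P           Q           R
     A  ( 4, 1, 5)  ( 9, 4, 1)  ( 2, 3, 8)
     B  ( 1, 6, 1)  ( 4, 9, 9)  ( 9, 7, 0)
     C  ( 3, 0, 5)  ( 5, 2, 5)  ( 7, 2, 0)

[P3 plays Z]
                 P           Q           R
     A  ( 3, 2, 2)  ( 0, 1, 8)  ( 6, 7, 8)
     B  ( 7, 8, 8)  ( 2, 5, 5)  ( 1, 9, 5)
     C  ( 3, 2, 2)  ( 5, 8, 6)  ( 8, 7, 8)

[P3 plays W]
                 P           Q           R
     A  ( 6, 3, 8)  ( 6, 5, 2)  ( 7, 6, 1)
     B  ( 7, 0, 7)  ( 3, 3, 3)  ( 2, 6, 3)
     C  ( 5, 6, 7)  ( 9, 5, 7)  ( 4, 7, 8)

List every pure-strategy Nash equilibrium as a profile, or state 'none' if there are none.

(A,P,X): not NE [P2→R gives 8>7; P3→W gives 8>4]
(A,P,Y): not NE [P2→Q gives 4>1; P3→W gives 8>5]
(A,P,Z): not NE [P1→B gives 7>3; P2→R gives 7>2; P3→W gives 8>2]
(A,P,W): not NE [P1→B gives 7>6; P2→R gives 6>3]
(A,Q,X): not NE [P2→R gives 8>1; P3→Z gives 8>1]
(A,Q,Y): not NE [P3→Z gives 8>1]
(A,Q,Z): not NE [P1→C gives 5>0; P2→R gives 7>1]
(A,Q,W): not NE [P1→C gives 9>6; P2→R gives 6>5; P3→Z gives 8>2]
(A,R,X): not NE [P1→C gives 10>1; P3→Z gives 8>6]
(A,R,Y): not NE [P1→B gives 9>2; P2→Q gives 4>3]
(A,R,Z): not NE [P1→C gives 8>6]
(A,R,W): not NE [P3→Z gives 8>1]
(B,P,X): not NE [P1→A gives 9>4; P3→Z gives 8>6]
(B,P,Y): not NE [P1→A gives 4>1; P2→Q gives 9>6; P3→Z gives 8>1]
(B,P,Z): not NE [P2→R gives 9>8]
(B,P,W): not NE [P2→R gives 6>0; P3→Z gives 8>7]
(B,Q,X): not NE [P1→A gives 6>3; P2→R gives 6>5; P3→Y gives 9>8]
(B,Q,Y): not NE [P1→A gives 9>4]
(B,Q,Z): not NE [P1→C gives 5>2; P2→R gives 9>5; P3→Y gives 9>5]
(B,Q,W): not NE [P1→C gives 9>3; P2→R gives 6>3; P3→Y gives 9>3]
(B,R,X): not NE [P1→C gives 10>9; P3→Z gives 5>1]
(B,R,Y): not NE [P2→Q gives 9>7; P3→Z gives 5>0]
(B,R,Z): not NE [P1→C gives 8>1]
(B,R,W): not NE [P1→A gives 7>2; P3→Z gives 5>3]
(C,P,X): not NE [P1→A gives 9>6; P3→W gives 7>3]
(C,P,Y): not NE [P1→A gives 4>3; P2→R gives 2>0; P3→W gives 7>5]
(C,P,Z): not NE [P1→B gives 7>3; P2→Q gives 8>2; P3→W gives 7>2]
(C,P,W): not NE [P1→B gives 7>5; P2→R gives 7>6]
(C,Q,X): not NE [P1→A gives 6>4; P2→R gives 7>2; P3→W gives 7>1]
(C,Q,Y): not NE [P1→A gives 9>5; P3→W gives 7>5]
(C,Q,Z): not NE [P3→W gives 7>6]
(C,Q,W): not NE [P2→R gives 7>5]
(C,R,X): NE
(C,R,Y): not NE [P1→B gives 9>7; P3→W gives 8>0]
(C,R,Z): not NE [P2→Q gives 8>7]
(C,R,W): not NE [P1→A gives 7>4]

Nash profiles: (C,R,X)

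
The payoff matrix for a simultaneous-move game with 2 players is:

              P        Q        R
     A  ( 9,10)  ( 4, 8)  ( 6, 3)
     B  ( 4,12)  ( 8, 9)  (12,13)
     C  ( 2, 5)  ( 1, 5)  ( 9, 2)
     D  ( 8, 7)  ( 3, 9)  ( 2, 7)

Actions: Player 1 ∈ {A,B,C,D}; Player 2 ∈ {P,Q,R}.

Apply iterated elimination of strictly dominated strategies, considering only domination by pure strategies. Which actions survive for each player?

P1 drop C (B beats it: P:4>2 Q:8>1 R:12>9)
P1 drop D (A beats it: P:9>8 Q:4>3 R:6>2)
P2 drop Q (P beats it: A:10>8 B:12>9)
P1→{A,B} P2→{P,R}

Remaining: P1:{A,B} P2:{P,R}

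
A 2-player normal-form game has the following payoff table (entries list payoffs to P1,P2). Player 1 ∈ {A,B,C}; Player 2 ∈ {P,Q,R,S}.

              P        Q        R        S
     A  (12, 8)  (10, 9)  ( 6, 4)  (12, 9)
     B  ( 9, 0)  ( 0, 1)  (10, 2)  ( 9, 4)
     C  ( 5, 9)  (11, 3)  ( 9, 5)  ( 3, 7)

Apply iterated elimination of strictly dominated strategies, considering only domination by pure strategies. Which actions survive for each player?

P2 drop R (S beats it: A:9>4 B:4>2 C:7>5)
P1 drop B (A beats it: P:12>9 Q:10>0 S:12>9)
P1→{A,C} P2→{P,Q,S}

Survivors P1:{A,C} P2:{P,Q,S}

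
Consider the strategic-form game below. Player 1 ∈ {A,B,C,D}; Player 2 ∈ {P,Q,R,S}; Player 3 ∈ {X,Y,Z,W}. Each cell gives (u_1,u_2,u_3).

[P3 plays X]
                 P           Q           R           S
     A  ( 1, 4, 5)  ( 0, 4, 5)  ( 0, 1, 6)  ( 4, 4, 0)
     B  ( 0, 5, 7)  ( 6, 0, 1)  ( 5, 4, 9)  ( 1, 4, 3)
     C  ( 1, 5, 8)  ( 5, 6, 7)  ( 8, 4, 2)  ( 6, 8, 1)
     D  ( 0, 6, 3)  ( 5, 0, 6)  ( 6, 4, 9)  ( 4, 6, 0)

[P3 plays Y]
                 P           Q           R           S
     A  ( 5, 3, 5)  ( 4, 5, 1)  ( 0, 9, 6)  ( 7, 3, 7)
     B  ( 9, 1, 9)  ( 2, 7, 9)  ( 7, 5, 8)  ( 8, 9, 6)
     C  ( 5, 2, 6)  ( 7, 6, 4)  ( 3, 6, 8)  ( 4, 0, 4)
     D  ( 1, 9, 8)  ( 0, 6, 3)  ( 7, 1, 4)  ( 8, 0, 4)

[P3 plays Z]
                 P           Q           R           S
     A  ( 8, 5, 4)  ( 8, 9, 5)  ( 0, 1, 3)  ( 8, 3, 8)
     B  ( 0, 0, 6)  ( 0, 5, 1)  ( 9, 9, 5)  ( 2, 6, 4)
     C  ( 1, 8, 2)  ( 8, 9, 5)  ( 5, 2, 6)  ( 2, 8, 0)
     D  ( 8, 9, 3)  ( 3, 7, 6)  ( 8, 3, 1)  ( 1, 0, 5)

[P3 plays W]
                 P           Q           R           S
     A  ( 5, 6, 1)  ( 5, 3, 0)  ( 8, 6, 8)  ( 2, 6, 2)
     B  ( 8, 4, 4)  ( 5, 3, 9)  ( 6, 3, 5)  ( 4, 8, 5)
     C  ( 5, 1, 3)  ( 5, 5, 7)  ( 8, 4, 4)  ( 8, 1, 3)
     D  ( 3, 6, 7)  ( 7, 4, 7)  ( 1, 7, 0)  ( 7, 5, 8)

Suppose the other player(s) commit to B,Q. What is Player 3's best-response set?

P3 best: {Y,W}

u_3(X vs B,Q) = 1
u_3(Y vs B,Q) = 9
u_3(Z vs B,Q) = 1
u_3(W vs B,Q) = 9
max payoff 9 at {Y,W}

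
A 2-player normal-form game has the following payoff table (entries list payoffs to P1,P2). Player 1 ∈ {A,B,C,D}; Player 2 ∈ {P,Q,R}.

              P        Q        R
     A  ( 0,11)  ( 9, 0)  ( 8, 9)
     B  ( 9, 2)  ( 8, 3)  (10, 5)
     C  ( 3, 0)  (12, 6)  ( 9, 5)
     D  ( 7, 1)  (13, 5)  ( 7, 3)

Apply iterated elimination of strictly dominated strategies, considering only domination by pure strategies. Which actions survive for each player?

P1 drop A (C beats it: P:3>0 Q:12>9 R:9>8)
P2 drop P (Q beats it: B:3>2 C:6>0 D:5>1)
P1→{B,C,D} P2→{Q,R}

IESDS → P1:{B,C,D} P2:{Q,R}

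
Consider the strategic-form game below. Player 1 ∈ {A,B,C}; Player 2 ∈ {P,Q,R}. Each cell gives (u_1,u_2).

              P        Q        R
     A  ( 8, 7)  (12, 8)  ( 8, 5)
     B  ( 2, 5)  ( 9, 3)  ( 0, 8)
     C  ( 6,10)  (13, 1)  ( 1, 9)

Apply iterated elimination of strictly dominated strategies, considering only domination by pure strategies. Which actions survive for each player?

P1 drop B (A beats it: P:8>2 Q:12>9 R:8>0)
P2 drop R (P beats it: A:7>5 C:10>9)
P1→{A,C} P2→{P,Q}

Survivors P1:{A,C} P2:{P,Q}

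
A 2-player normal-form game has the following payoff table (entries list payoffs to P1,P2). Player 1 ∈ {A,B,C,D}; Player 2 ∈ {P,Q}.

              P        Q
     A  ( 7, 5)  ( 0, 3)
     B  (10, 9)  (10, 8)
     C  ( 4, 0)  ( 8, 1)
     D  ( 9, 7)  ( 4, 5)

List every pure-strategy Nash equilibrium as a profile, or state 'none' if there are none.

NE set: (B,P)

(A,P): not NE [P1→B gives 10>7]
(A,Q): not NE [P1→B gives 10>0; P2→P gives 5>3]
(B,P): NE
(B,Q): not NE [P2→P gives 9>8]
(C,P): not NE [P1→B gives 10>4; P2→Q gives 1>0]
(C,Q): not NE [P1→B gives 10>8]
(D,P): not NE [P1→B gives 10>9]
(D,Q): not NE [P1→B gives 10>4; P2→P gives 7>5]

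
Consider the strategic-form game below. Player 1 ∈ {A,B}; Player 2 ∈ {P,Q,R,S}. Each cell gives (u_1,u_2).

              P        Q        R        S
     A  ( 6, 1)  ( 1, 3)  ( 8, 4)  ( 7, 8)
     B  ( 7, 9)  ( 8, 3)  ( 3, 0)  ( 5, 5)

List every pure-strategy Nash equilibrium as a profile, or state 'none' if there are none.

Nash profiles: (A,S), (B,P)

(A,P): not NE [P1→B gives 7>6; P2→S gives 8>1]
(A,Q): not NE [P1→B gives 8>1; P2→S gives 8>3]
(A,R): not NE [P2→S gives 8>4]
(A,S): NE
(B,P): NE
(B,Q): not NE [P2→P gives 9>3]
(B,R): not NE [P1→A gives 8>3; P2→P gives 9>0]
(B,S): not NE [P1→A gives 7>5; P2→P gives 9>5]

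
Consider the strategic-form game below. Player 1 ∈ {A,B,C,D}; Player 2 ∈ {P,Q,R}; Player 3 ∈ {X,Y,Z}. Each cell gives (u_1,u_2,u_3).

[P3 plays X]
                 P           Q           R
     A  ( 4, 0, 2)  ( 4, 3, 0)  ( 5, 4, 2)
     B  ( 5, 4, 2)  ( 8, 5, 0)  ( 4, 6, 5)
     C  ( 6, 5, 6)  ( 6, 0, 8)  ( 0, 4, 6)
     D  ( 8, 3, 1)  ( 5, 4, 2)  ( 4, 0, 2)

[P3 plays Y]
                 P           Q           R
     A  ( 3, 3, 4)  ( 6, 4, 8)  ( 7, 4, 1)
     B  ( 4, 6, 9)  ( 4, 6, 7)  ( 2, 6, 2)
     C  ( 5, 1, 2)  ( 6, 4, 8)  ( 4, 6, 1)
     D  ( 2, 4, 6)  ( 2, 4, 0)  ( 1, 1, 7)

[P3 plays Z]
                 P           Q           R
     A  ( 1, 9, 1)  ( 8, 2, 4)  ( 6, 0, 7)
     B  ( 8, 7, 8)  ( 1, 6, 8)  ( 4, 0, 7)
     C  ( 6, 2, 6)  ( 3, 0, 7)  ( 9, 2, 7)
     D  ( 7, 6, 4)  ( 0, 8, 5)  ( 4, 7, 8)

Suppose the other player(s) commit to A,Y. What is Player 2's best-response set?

u_2(P vs A,Y) = 3
u_2(Q vs A,Y) = 4
u_2(R vs A,Y) = 4
max payoff 4 at {Q,R}

P2 best: {Q,R}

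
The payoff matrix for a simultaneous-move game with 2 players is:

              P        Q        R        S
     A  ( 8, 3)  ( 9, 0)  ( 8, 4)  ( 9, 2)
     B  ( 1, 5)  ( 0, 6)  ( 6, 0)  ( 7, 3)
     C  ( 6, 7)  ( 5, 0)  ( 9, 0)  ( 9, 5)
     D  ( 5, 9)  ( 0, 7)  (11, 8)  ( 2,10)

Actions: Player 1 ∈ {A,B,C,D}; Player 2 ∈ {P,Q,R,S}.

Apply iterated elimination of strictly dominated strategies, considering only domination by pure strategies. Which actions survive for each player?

P1 drop B (A beats it: P:8>1 Q:9>0 R:8>6 S:9>7)
P2 drop Q (P beats it: A:3>0 C:7>0 D:9>7)
P1→{A,C,D} P2→{P,R,S}

Survivors P1:{A,C,D} P2:{P,R,S}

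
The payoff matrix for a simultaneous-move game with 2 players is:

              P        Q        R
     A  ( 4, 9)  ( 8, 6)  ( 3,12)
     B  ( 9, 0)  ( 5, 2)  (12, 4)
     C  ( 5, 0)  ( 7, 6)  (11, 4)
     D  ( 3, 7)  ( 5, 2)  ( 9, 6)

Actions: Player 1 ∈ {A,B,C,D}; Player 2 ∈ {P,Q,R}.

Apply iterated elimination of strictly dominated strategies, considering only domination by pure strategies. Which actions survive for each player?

Survivors P1:{A,B,C} P2:{Q,R}

P1 drop D (C beats it: P:5>3 Q:7>5 R:11>9)
P2 drop P (R beats it: A:12>9 B:4>0 C:4>0)
P1→{A,B,C} P2→{Q,R}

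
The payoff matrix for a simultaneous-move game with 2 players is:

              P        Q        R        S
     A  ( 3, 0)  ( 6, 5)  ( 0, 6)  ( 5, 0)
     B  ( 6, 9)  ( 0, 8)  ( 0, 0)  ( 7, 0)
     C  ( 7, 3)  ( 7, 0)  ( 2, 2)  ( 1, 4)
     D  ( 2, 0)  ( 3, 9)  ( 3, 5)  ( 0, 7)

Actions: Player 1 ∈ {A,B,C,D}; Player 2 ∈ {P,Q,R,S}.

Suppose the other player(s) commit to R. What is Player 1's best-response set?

u_1(A vs R) = 0
u_1(B vs R) = 0
u_1(C vs R) = 2
u_1(D vs R) = 3
max payoff 3 at {D}

argmax u_1 = {D}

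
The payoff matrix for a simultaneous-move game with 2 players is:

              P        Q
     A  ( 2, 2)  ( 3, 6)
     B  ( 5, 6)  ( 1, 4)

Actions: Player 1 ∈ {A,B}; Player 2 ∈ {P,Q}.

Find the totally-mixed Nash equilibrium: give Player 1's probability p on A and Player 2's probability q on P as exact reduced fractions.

P1 indiff ⇒ q·2+(1-q)·3 = q·5+(1-q)·1 ⇒ q(-3) = (1-q)(-2) ⇒ q = 2/5
P2 indiff ⇒ p·2+(1-p)·6 = p·6+(1-p)·4 ⇒ p(-4) = (1-p)(-2) ⇒ p = 1/3

(p,q) = (1/3, 2/5)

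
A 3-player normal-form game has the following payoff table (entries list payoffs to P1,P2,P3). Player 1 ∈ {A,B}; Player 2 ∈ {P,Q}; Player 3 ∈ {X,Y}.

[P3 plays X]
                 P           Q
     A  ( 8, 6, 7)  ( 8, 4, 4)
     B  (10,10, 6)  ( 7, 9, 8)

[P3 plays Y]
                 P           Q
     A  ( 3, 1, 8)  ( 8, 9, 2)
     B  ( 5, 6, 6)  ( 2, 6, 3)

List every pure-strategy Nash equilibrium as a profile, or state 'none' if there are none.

NE set: (B,P,X), (B,P,Y)

(A,P,X): not NE [P1→B gives 10>8; P3→Y gives 8>7]
(A,P,Y): not NE [P1→B gives 5>3; P2→Q gives 9>1]
(A,Q,X): not NE [P2→P gives 6>4]
(A,Q,Y): not NE [P3→X gives 4>2]
(B,P,X): NE
(B,P,Y): NE
(B,Q,X): not NE [P1→A gives 8>7; P2→P gives 10>9]
(B,Q,Y): not NE [P1→A gives 8>2; P3→X gives 8>3]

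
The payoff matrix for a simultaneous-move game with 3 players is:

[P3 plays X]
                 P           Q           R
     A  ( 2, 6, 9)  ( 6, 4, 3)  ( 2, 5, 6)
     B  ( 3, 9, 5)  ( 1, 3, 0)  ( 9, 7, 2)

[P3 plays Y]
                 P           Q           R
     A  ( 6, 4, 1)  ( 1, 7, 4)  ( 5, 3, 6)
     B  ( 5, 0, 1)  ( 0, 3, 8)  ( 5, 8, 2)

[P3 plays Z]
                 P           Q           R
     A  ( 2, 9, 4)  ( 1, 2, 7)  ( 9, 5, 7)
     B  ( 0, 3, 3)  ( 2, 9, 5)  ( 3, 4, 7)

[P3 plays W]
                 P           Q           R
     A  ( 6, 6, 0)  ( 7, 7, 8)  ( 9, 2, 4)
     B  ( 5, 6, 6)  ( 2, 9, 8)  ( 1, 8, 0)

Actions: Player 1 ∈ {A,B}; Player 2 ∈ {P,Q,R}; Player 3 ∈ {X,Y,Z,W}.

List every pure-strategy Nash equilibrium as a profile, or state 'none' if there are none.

(A,P,X): not NE [P1→B gives 3>2]
(A,P,Y): not NE [P2→Q gives 7>4; P3→X gives 9>1]
(A,P,Z): not NE [P3→X gives 9>4]
(A,P,W): not NE [P2→Q gives 7>6; P3→X gives 9>0]
(A,Q,X): not NE [P2→P gives 6>4; P3→W gives 8>3]
(A,Q,Y): not NE [P3→W gives 8>4]
(A,Q,Z): not NE [P1→B gives 2>1; P2→P gives 9>2; P3→W gives 8>7]
(A,Q,W): NE
(A,R,X): not NE [P1→B gives 9>2; P2→P gives 6>5; P3→Z gives 7>6]
(A,R,Y): not NE [P2→Q gives 7>3; P3→Z gives 7>6]
(A,R,Z): not NE [P2→P gives 9>5]
(A,R,W): not NE [P2→Q gives 7>2; P3→Z gives 7>4]
(B,P,X): not NE [P3→W gives 6>5]
(B,P,Y): not NE [P1→A gives 6>5; P2→R gives 8>0; P3→W gives 6>1]
(B,P,Z): not NE [P1→A gives 2>0; P2→Q gives 9>3; P3→W gives 6>3]
(B,P,W): not NE [P1→A gives 6>5; P2→Q gives 9>6]
(B,Q,X): not NE [P1→A gives 6>1; P2→P gives 9>3; P3→W gives 8>0]
(B,Q,Y): not NE [P1→A gives 1>0; P2→R gives 8>3]
(B,Q,Z): not NE [P3→W gives 8>5]
(B,Q,W): not NE [P1→A gives 7>2]
(B,R,X): not NE [P2→P gives 9>7; P3→Z gives 7>2]
(B,R,Y): not NE [P3→Z gives 7>2]
(B,R,Z): not NE [P1→A gives 9>3; P2→Q gives 9>4]
(B,R,W): not NE [P1→A gives 9>1; P2→Q gives 9>8; P3→Z gives 7>0]

PSNE = {(A,Q,W)}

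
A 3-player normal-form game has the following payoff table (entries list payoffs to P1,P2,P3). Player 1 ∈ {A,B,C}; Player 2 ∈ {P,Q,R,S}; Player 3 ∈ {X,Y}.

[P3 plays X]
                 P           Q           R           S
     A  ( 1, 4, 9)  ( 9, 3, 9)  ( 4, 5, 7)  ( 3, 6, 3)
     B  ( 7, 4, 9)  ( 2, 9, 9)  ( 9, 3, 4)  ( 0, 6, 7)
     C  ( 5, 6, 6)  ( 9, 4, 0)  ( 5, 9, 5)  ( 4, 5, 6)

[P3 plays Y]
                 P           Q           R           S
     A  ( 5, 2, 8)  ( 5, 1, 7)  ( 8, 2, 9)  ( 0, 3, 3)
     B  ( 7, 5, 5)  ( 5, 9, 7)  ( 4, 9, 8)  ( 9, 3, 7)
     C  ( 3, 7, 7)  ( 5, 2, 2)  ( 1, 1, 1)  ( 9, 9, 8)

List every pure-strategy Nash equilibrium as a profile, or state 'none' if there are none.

(A,P,X): not NE [P1→B gives 7>1; P2→S gives 6>4]
(A,P,Y): not NE [P1→B gives 7>5; P2→S gives 3>2; P3→X gives 9>8]
(A,Q,X): not NE [P2→S gives 6>3]
(A,Q,Y): not NE [P2→S gives 3>1; P3→X gives 9>7]
(A,R,X): not NE [P1→B gives 9>4; P2→S gives 6>5; P3→Y gives 9>7]
(A,R,Y): not NE [P2→S gives 3>2]
(A,S,X): not NE [P1→C gives 4>3]
(A,S,Y): not NE [P1→C gives 9>0]
(B,P,X): not NE [P2→Q gives 9>4]
(B,P,Y): not NE [P2→R gives 9>5; P3→X gives 9>5]
(B,Q,X): not NE [P1→C gives 9>2]
(B,Q,Y): not NE [P3→X gives 9>7]
(B,R,X): not NE [P2→Q gives 9>3; P3→Y gives 8>4]
(B,R,Y): not NE [P1→A gives 8>4]
(B,S,X): not NE [P1→C gives 4>0; P2→Q gives 9>6]
(B,S,Y): not NE [P2→R gives 9>3]
(C,P,X): not NE [P1→B gives 7>5; P2→R gives 9>6; P3→Y gives 7>6]
(C,P,Y): not NE [P1→B gives 7>3; P2→S gives 9>7]
(C,Q,X): not NE [P2→R gives 9>4; P3→Y gives 2>0]
(C,Q,Y): not NE [P2→S gives 9>2]
(C,R,X): not NE [P1→B gives 9>5]
(C,R,Y): not NE [P1→A gives 8>1; P2→S gives 9>1; P3→X gives 5>1]
(C,S,X): not NE [P2→R gives 9>5; P3→Y gives 8>6]
(C,S,Y): NE

PSNE = {(C,S,Y)}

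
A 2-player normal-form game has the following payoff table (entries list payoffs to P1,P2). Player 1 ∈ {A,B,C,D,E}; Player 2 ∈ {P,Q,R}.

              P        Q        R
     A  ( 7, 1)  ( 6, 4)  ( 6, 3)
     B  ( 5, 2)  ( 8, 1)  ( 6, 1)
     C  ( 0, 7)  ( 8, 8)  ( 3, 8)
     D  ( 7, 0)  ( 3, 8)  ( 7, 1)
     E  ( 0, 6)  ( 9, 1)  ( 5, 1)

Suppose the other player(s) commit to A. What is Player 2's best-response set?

P2 best: {Q}

u_2(P vs A) = 1
u_2(Q vs A) = 4
u_2(R vs A) = 3
max payoff 4 at {Q}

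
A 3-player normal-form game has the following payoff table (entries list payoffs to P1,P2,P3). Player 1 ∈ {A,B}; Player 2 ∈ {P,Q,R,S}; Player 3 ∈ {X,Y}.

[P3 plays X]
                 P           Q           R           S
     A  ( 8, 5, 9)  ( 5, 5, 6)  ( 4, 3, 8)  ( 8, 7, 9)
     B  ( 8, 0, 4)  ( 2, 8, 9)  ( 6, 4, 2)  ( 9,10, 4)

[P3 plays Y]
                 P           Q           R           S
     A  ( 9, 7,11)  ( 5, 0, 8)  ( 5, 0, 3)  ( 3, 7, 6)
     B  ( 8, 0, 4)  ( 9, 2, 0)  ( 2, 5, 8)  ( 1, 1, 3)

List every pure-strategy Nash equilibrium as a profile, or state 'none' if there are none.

NE set: (A,P,Y), (B,S,X)

(A,P,X): not NE [P2→S gives 7>5; P3→Y gives 11>9]
(A,P,Y): NE
(A,Q,X): not NE [P2→S gives 7>5; P3→Y gives 8>6]
(A,Q,Y): not NE [P1→B gives 9>5; P2→S gives 7>0]
(A,R,X): not NE [P1→B gives 6>4; P2→S gives 7>3]
(A,R,Y): not NE [P2→S gives 7>0; P3→X gives 8>3]
(A,S,X): not NE [P1→B gives 9>8]
(A,S,Y): not NE [P3→X gives 9>6]
(B,P,X): not NE [P2→S gives 10>0]
(B,P,Y): not NE [P1→A gives 9>8; P2→R gives 5>0]
(B,Q,X): not NE [P1→A gives 5>2; P2→S gives 10>8]
(B,Q,Y): not NE [P2→R gives 5>2; P3→X gives 9>0]
(B,R,X): not NE [P2→S gives 10>4; P3→Y gives 8>2]
(B,R,Y): not NE [P1→A gives 5>2]
(B,S,X): NE
(B,S,Y): not NE [P1→A gives 3>1; P2→R gives 5>1; P3→X gives 4>3]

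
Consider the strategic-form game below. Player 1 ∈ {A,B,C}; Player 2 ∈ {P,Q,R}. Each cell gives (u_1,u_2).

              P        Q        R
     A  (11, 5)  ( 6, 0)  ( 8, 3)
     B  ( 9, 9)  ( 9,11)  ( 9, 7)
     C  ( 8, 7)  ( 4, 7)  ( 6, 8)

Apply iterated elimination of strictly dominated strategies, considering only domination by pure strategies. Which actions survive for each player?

Survivors P1:{A,B} P2:{P,Q}

P1 drop C (A beats it: P:11>8 Q:6>4 R:8>6)
P2 drop R (P beats it: A:5>3 B:9>7)
P1→{A,B} P2→{P,Q}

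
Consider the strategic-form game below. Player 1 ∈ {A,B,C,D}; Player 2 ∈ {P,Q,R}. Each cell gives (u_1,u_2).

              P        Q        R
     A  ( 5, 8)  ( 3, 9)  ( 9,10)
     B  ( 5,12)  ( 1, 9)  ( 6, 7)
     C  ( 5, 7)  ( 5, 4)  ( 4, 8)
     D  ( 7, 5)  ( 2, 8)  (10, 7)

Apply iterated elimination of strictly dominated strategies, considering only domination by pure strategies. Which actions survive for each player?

P1 drop B (D beats it: P:7>5 Q:2>1 R:10>6)
P2 drop P (R beats it: A:10>8 C:8>7 D:7>5)
P1→{A,C,D} P2→{Q,R}

IESDS → P1:{A,C,D} P2:{Q,R}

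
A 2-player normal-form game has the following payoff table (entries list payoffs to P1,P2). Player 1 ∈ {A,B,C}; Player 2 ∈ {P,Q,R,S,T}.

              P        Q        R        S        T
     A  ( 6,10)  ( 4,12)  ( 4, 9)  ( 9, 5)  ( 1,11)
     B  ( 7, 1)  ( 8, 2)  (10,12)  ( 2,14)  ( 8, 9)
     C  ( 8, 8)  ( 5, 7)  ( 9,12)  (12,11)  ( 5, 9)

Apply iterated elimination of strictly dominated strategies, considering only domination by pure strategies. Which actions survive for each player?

IESDS → P1:{B,C} P2:{R,S}

P1 drop A (C beats it: P:8>6 Q:5>4 R:9>4 S:12>9 T:5>1)
P2 drop P (R beats it: B:12>1 C:12>8)
P2 drop Q (R beats it: B:12>2 C:12>7)
P2 drop T (R beats it: B:12>9 C:12>9)
P1→{B,C} P2→{R,S}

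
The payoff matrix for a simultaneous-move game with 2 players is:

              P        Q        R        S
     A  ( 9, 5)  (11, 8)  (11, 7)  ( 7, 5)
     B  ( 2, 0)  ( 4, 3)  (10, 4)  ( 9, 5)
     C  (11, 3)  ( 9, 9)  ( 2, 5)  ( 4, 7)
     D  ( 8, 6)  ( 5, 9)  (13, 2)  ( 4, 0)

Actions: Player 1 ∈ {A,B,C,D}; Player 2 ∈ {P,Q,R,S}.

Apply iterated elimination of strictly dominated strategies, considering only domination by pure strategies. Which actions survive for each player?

Survivors P1:{A,B,D} P2:{Q,R,S}

P2 drop P (Q beats it: A:8>5 B:3>0 C:9>3 D:9>6)
P1 drop C (A beats it: Q:11>9 R:11>2 S:7>4)
P1→{A,B,D} P2→{Q,R,S}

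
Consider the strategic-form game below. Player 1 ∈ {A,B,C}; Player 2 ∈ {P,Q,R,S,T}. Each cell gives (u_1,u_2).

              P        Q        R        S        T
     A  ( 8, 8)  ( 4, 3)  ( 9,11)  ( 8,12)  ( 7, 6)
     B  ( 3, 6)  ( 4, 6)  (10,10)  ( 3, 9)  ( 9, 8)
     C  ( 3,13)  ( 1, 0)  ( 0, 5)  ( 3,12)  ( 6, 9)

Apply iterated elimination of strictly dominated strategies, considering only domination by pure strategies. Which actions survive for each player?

P1 drop C (A beats it: P:8>3 Q:4>1 R:9>0 S:8>3 T:7>6)
P2 drop P (R beats it: A:11>8 B:10>6)
P2 drop Q (R beats it: A:11>3 B:10>6)
P2 drop T (R beats it: A:11>6 B:10>8)
P1→{A,B} P2→{R,S}

Survivors P1:{A,B} P2:{R,S}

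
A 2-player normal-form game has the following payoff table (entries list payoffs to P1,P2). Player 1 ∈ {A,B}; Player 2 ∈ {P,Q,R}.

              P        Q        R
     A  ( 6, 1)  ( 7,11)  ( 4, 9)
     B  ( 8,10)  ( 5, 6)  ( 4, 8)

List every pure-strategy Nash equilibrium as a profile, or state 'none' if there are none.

(A,P): not NE [P1→B gives 8>6; P2→Q gives 11>1]
(A,Q): NE
(A,R): not NE [P2→Q gives 11>9]
(B,P): NE
(B,Q): not NE [P1→A gives 7>5; P2→P gives 10>6]
(B,R): not NE [P2→P gives 10>8]

PSNE = {(A,Q), (B,P)}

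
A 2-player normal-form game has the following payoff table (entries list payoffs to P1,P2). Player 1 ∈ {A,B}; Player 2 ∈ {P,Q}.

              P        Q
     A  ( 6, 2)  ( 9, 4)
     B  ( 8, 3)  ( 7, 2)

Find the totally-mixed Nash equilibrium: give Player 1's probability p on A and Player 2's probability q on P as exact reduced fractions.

P1 indiff ⇒ q·6+(1-q)·9 = q·8+(1-q)·7 ⇒ q(-2) = (1-q)(-2) ⇒ q = 1/2
P2 indiff ⇒ p·2+(1-p)·3 = p·4+(1-p)·2 ⇒ p(-2) = (1-p)(-1) ⇒ p = 1/3

(p,q) = (1/3, 1/2)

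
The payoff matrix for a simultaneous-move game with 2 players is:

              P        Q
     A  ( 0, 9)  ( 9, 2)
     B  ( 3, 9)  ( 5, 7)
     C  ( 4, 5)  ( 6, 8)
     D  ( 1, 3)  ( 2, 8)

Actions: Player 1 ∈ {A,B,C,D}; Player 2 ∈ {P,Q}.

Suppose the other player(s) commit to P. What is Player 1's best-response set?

P1 best: {C}

u_1(A vs P) = 0
u_1(B vs P) = 3
u_1(C vs P) = 4
u_1(D vs P) = 1
max payoff 4 at {C}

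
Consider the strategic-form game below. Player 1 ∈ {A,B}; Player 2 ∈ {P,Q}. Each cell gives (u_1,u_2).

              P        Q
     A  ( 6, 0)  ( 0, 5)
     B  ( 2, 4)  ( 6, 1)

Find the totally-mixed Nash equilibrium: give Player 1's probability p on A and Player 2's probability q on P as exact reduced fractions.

P1 indiff ⇒ q·6+(1-q)·0 = q·2+(1-q)·6 ⇒ q(4) = (1-q)(6) ⇒ q = 3/5
P2 indiff ⇒ p·0+(1-p)·4 = p·5+(1-p)·1 ⇒ p(-5) = (1-p)(-3) ⇒ p = 3/8

p=3/8, q=3/5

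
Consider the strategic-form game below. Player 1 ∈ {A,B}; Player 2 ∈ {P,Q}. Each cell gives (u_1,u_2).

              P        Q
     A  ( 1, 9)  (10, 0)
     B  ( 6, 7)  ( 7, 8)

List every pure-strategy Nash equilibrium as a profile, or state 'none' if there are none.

(A,P): not NE [P1→B gives 6>1]
(A,Q): not NE [P2→P gives 9>0]
(B,P): not NE [P2→Q gives 8>7]
(B,Q): not NE [P1→A gives 10>7]

Equilibria: none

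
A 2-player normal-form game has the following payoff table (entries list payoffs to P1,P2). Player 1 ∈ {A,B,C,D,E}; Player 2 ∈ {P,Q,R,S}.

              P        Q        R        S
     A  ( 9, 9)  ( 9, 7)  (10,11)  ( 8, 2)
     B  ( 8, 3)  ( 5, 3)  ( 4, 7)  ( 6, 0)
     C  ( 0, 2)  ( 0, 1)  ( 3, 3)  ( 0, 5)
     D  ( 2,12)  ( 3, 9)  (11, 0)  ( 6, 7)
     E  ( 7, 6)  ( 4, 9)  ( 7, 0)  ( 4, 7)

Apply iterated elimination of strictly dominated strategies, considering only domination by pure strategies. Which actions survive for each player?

Survivors P1:{A,D} P2:{P,R}

P1 drop B (A beats it: P:9>8 Q:9>5 R:10>4 S:8>6)
P1 drop C (A beats it: P:9>0 Q:9>0 R:10>3 S:8>0)
P1 drop E (A beats it: P:9>7 Q:9>4 R:10>7 S:8>4)
P2 drop Q (P beats it: A:9>7 D:12>9)
P2 drop S (P beats it: A:9>2 D:12>7)
P1→{A,D} P2→{P,R}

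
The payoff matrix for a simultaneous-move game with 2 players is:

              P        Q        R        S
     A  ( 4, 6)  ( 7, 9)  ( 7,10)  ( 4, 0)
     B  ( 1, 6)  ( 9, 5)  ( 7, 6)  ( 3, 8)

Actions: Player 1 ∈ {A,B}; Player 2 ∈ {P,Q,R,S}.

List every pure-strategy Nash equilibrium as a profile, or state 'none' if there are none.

(A,P): not NE [P2→R gives 10>6]
(A,Q): not NE [P1→B gives 9>7; P2→R gives 10>9]
(A,R): NE
(A,S): not NE [P2→R gives 10>0]
(B,P): not NE [P1→A gives 4>1; P2→S gives 8>6]
(B,Q): not NE [P2→S gives 8>5]
(B,R): not NE [P2→S gives 8>6]
(B,S): not NE [P1→A gives 4>3]

PSNE = {(A,R)}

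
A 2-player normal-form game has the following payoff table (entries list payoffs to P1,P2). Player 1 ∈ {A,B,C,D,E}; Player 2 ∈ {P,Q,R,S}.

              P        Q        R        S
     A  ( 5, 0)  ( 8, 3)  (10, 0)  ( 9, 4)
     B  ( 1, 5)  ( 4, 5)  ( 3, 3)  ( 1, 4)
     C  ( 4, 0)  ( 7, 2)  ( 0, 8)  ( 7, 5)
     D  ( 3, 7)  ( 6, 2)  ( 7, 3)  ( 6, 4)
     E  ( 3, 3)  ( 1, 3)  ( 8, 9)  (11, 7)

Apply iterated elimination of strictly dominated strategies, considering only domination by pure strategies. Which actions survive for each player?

P1 drop B (A beats it: P:5>1 Q:8>4 R:10>3 S:9>1)
P1 drop C (A beats it: P:5>4 Q:8>7 R:10>0 S:9>7)
P1 drop D (A beats it: P:5>3 Q:8>6 R:10>7 S:9>6)
P2 drop P (S beats it: A:4>0 E:7>3)
P2 drop Q (S beats it: A:4>3 E:7>3)
P1→{A,E} P2→{R,S}

Survivors P1:{A,E} P2:{R,S}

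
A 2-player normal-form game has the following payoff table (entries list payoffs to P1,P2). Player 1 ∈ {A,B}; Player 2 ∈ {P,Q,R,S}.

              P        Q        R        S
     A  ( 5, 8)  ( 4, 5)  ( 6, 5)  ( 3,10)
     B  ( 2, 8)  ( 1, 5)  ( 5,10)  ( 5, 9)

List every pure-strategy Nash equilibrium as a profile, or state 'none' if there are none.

No pure NE.

(A,P): not NE [P2→S gives 10>8]
(A,Q): not NE [P2→S gives 10>5]
(A,R): not NE [P2→S gives 10>5]
(A,S): not NE [P1→B gives 5>3]
(B,P): not NE [P1→A gives 5>2; P2→R gives 10>8]
(B,Q): not NE [P1→A gives 4>1; P2→R gives 10>5]
(B,R): not NE [P1→A gives 6>5]
(B,S): not NE [P2→R gives 10>9]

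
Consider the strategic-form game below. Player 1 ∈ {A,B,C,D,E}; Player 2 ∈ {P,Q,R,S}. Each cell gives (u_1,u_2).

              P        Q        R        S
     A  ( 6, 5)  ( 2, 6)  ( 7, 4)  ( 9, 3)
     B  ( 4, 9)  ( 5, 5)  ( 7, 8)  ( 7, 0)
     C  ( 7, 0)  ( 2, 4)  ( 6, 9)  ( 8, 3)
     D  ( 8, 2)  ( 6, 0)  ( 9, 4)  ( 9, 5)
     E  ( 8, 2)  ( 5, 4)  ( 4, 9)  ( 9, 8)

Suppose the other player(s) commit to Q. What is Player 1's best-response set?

u_1(A vs Q) = 2
u_1(B vs Q) = 5
u_1(C vs Q) = 2
u_1(D vs Q) = 6
u_1(E vs Q) = 5
max payoff 6 at {D}

P1 best: {D}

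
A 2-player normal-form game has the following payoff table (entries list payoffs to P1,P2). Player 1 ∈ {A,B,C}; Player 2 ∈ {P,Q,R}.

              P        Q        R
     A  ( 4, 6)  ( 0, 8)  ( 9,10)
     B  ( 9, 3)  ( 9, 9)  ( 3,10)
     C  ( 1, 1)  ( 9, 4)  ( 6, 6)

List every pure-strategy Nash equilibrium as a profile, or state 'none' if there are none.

PSNE = {(A,R)}

(A,P): not NE [P1→B gives 9>4; P2→R gives 10>6]
(A,Q): not NE [P1→C gives 9>0; P2→R gives 10>8]
(A,R): NE
(B,P): not NE [P2→R gives 10>3]
(B,Q): not NE [P2→R gives 10>9]
(B,R): not NE [P1→A gives 9>3]
(C,P): not NE [P1→B gives 9>1; P2→R gives 6>1]
(C,Q): not NE [P2→R gives 6>4]
(C,R): not NE [P1→A gives 9>6]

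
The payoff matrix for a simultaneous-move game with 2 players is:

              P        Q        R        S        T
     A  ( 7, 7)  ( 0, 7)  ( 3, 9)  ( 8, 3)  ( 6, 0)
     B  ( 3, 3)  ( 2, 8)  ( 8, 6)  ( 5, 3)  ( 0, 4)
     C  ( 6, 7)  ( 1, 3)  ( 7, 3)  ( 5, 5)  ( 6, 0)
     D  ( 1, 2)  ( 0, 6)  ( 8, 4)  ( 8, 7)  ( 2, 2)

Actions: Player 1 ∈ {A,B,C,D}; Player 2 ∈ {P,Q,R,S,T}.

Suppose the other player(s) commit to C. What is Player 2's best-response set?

argmax u_2 = {P}

u_2(P vs C) = 7
u_2(Q vs C) = 3
u_2(R vs C) = 3
u_2(S vs C) = 5
u_2(T vs C) = 0
max payoff 7 at {P}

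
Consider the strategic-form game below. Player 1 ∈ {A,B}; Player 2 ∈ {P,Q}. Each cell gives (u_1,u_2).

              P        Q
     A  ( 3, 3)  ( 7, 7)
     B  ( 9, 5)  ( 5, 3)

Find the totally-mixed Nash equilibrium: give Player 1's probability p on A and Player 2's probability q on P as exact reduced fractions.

P1 indiff ⇒ q·3+(1-q)·7 = q·9+(1-q)·5 ⇒ q(-6) = (1-q)(-2) ⇒ q = 1/4
P2 indiff ⇒ p·3+(1-p)·5 = p·7+(1-p)·3 ⇒ p(-4) = (1-p)(-2) ⇒ p = 1/3

P1 mixes 1/3 on A; P2 mixes 1/4 on P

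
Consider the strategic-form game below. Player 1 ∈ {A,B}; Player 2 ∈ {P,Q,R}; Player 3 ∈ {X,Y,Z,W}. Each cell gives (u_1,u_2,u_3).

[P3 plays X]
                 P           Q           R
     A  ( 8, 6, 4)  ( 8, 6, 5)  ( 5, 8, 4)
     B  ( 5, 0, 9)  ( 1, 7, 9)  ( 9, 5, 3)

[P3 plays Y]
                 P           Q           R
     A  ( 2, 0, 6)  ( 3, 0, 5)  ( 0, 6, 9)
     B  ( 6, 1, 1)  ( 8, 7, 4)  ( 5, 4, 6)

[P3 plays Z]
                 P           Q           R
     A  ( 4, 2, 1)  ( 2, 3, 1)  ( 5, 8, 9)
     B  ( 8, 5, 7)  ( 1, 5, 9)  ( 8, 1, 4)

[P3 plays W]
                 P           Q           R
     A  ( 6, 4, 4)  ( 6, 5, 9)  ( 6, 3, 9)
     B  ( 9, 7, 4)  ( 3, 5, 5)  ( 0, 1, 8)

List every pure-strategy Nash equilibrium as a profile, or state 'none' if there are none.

(A,P,X): not NE [P2→R gives 8>6; P3→Y gives 6>4]
(A,P,Y): not NE [P1→B gives 6>2; P2→R gives 6>0]
(A,P,Z): not NE [P1→B gives 8>4; P2→R gives 8>2; P3→Y gives 6>1]
(A,P,W): not NE [P1→B gives 9>6; P2→Q gives 5>4; P3→Y gives 6>4]
(A,Q,X): not NE [P2→R gives 8>6; P3→W gives 9>5]
(A,Q,Y): not NE [P1→B gives 8>3; P2→R gives 6>0; P3→W gives 9>5]
(A,Q,Z): not NE [P2→R gives 8>3; P3→W gives 9>1]
(A,Q,W): NE
(A,R,X): not NE [P1→B gives 9>5; P3→W gives 9>4]
(A,R,Y): not NE [P1→B gives 5>0]
(A,R,Z): not NE [P1→B gives 8>5]
(A,R,W): not NE [P2→Q gives 5>3]
(B,P,X): not NE [P1→A gives 8>5; P2→Q gives 7>0]
(B,P,Y): not NE [P2→Q gives 7>1; P3→X gives 9>1]
(B,P,Z): not NE [P3→X gives 9>7]
(B,P,W): not NE [P3→X gives 9>4]
(B,Q,X): not NE [P1→A gives 8>1]
(B,Q,Y): not NE [P3→Z gives 9>4]
(B,Q,Z): not NE [P1→A gives 2>1]
(B,Q,W): not NE [P1→A gives 6>3; P2→P gives 7>5; P3→Z gives 9>5]
(B,R,X): not NE [P2→Q gives 7>5; P3→W gives 8>3]
(B,R,Y): not NE [P2→Q gives 7>4; P3→W gives 8>6]
(B,R,Z): not NE [P2→Q gives 5>1; P3→W gives 8>4]
(B,R,W): not NE [P1→A gives 6>0; P2→P gives 7>1]

Nash profiles: (A,Q,W)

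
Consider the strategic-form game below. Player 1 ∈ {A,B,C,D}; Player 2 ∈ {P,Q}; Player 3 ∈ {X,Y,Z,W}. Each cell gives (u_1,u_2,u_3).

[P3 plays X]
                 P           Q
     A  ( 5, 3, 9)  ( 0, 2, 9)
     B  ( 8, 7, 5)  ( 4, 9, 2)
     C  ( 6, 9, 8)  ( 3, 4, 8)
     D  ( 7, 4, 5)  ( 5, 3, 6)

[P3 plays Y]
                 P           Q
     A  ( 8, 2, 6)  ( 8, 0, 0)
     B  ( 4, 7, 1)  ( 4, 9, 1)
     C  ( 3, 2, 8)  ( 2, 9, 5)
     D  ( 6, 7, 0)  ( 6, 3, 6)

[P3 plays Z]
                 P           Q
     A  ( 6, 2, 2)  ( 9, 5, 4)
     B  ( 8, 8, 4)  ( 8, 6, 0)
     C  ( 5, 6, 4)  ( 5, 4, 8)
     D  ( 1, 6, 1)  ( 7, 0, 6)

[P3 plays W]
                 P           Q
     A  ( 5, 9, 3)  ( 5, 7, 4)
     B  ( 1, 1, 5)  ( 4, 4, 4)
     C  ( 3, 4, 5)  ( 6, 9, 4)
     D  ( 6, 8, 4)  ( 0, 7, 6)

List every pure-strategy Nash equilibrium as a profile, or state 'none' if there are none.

(A,P,X): not NE [P1→B gives 8>5]
(A,P,Y): not NE [P3→X gives 9>6]
(A,P,Z): not NE [P1→B gives 8>6; P2→Q gives 5>2; P3→X gives 9>2]
(A,P,W): not NE [P1→D gives 6>5; P3→X gives 9>3]
(A,Q,X): not NE [P1→D gives 5>0; P2→P gives 3>2]
(A,Q,Y): not NE [P2→P gives 2>0; P3→X gives 9>0]
(A,Q,Z): not NE [P3→X gives 9>4]
(A,Q,W): not NE [P1→C gives 6>5; P2→P gives 9>7; P3→X gives 9>4]
(B,P,X): not NE [P2→Q gives 9>7]
(B,P,Y): not NE [P1→A gives 8>4; P2→Q gives 9>7; P3→W gives 5>1]
(B,P,Z): not NE [P3→W gives 5>4]
(B,P,W): not NE [P1→D gives 6>1; P2→Q gives 4>1]
(B,Q,X): not NE [P1→D gives 5>4; P3→W gives 4>2]
(B,Q,Y): not NE [P1→A gives 8>4; P3→W gives 4>1]
(B,Q,Z): not NE [P1→A gives 9>8; P2→P gives 8>6; P3→W gives 4>0]
(B,Q,W): not NE [P1→C gives 6>4]
(C,P,X): not NE [P1→B gives 8>6]
(C,P,Y): not NE [P1→A gives 8>3; P2→Q gives 9>2]
(C,P,Z): not NE [P1→B gives 8>5; P3→Y gives 8>4]
(C,P,W): not NE [P1→D gives 6>3; P2→Q gives 9>4; P3→Y gives 8>5]
(C,Q,X): not NE [P1→D gives 5>3; P2→P gives 9>4]
(C,Q,Y): not NE [P1→A gives 8>2; P3→Z gives 8>5]
(C,Q,Z): not NE [P1→A gives 9>5; P2→P gives 6>4]
(C,Q,W): not NE [P3→Z gives 8>4]
(D,P,X): not NE [P1→B gives 8>7]
(D,P,Y): not NE [P1→A gives 8>6; P3→X gives 5>0]
(D,P,Z): not NE [P1→B gives 8>1; P3→X gives 5>1]
(D,P,W): not NE [P3→X gives 5>4]
(D,Q,X): not NE [P2→P gives 4>3]
(D,Q,Y): not NE [P1→A gives 8>6; P2→P gives 7>3]
(D,Q,Z): not NE [P1→A gives 9>7; P2→P gives 6>0]
(D,Q,W): not NE [P1→C gives 6>0; P2→P gives 8>7]

Equilibria: none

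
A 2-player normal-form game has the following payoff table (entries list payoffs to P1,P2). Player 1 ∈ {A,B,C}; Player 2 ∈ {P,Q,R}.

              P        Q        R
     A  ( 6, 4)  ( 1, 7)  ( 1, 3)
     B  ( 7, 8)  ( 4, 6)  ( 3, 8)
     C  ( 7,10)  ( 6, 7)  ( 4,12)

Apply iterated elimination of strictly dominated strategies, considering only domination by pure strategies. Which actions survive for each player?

Remaining: P1:{B,C} P2:{P,R}

P1 drop A (B beats it: P:7>6 Q:4>1 R:3>1)
P2 drop Q (P beats it: B:8>6 C:10>7)
P1→{B,C} P2→{P,R}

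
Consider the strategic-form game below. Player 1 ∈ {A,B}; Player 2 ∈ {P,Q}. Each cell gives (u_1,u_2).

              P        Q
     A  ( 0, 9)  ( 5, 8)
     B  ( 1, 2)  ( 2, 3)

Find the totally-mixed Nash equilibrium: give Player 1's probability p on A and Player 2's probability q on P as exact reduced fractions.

P1 mixes 1/2 on A; P2 mixes 3/4 on P

P1 indiff ⇒ q·0+(1-q)·5 = q·1+(1-q)·2 ⇒ q(-1) = (1-q)(-3) ⇒ q = 3/4
P2 indiff ⇒ p·9+(1-p)·2 = p·8+(1-p)·3 ⇒ p(1) = (1-p)(1) ⇒ p = 1/2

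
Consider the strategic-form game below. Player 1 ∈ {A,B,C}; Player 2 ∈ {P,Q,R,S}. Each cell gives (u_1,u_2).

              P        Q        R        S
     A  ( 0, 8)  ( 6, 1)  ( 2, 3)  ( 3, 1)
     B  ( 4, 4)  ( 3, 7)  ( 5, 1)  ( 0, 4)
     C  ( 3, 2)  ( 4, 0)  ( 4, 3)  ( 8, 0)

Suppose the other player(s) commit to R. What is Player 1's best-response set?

u_1(A vs R) = 2
u_1(B vs R) = 5
u_1(C vs R) = 4
max payoff 5 at {B}

BR_1 = {B}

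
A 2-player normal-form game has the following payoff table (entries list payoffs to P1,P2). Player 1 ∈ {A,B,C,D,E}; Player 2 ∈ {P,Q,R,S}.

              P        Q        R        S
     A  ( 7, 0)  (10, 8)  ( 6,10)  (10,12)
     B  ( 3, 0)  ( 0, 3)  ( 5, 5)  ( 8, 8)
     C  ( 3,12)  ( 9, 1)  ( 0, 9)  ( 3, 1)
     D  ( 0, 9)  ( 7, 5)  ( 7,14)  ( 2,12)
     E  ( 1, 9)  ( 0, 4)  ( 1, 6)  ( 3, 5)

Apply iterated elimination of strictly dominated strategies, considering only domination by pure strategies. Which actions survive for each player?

Survivors P1:{A,D} P2:{R,S}

P1 drop B (A beats it: P:7>3 Q:10>0 R:6>5 S:10>8)
P1 drop C (A beats it: P:7>3 Q:10>9 R:6>0 S:10>3)
P1 drop E (A beats it: P:7>1 Q:10>0 R:6>1 S:10>3)
P2 drop P (R beats it: A:10>0 D:14>9)
P2 drop Q (R beats it: A:10>8 D:14>5)
P1→{A,D} P2→{R,S}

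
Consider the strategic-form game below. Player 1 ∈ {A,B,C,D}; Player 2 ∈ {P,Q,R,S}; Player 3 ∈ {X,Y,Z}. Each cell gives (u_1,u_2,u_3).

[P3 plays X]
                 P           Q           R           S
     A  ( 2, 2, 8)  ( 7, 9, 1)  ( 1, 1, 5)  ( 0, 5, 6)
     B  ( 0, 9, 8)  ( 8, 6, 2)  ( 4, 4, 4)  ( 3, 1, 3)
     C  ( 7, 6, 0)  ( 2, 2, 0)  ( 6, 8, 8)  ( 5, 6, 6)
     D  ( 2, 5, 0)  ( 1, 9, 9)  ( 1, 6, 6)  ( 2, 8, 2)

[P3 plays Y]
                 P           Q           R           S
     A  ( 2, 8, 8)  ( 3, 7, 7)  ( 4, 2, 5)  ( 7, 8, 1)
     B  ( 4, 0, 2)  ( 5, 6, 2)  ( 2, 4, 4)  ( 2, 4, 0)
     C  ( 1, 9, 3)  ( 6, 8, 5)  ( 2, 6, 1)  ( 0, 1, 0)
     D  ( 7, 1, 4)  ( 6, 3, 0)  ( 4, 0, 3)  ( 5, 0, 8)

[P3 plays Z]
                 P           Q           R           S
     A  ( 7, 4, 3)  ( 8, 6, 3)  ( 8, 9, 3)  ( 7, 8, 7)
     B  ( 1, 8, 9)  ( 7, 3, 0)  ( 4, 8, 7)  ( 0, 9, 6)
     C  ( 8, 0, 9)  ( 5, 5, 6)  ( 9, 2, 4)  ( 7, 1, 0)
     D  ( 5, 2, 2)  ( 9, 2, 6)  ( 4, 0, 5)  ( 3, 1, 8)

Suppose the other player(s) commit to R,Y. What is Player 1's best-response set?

argmax u_1 = {A,D}

u_1(A vs R,Y) = 4
u_1(B vs R,Y) = 2
u_1(C vs R,Y) = 2
u_1(D vs R,Y) = 4
max payoff 4 at {A,D}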